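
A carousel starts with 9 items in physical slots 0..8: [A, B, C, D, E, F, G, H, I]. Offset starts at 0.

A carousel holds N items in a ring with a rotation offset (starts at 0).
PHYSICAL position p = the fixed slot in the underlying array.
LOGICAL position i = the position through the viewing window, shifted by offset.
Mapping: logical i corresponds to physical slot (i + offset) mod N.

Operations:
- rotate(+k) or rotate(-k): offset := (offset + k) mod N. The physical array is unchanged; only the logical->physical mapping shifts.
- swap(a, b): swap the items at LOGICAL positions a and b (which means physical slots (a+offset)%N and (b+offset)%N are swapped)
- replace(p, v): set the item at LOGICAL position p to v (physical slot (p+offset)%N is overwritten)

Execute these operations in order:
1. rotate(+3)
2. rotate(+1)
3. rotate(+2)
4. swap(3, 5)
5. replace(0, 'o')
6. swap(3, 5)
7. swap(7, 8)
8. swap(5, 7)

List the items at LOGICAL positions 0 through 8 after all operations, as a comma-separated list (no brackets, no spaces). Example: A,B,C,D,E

After op 1 (rotate(+3)): offset=3, physical=[A,B,C,D,E,F,G,H,I], logical=[D,E,F,G,H,I,A,B,C]
After op 2 (rotate(+1)): offset=4, physical=[A,B,C,D,E,F,G,H,I], logical=[E,F,G,H,I,A,B,C,D]
After op 3 (rotate(+2)): offset=6, physical=[A,B,C,D,E,F,G,H,I], logical=[G,H,I,A,B,C,D,E,F]
After op 4 (swap(3, 5)): offset=6, physical=[C,B,A,D,E,F,G,H,I], logical=[G,H,I,C,B,A,D,E,F]
After op 5 (replace(0, 'o')): offset=6, physical=[C,B,A,D,E,F,o,H,I], logical=[o,H,I,C,B,A,D,E,F]
After op 6 (swap(3, 5)): offset=6, physical=[A,B,C,D,E,F,o,H,I], logical=[o,H,I,A,B,C,D,E,F]
After op 7 (swap(7, 8)): offset=6, physical=[A,B,C,D,F,E,o,H,I], logical=[o,H,I,A,B,C,D,F,E]
After op 8 (swap(5, 7)): offset=6, physical=[A,B,F,D,C,E,o,H,I], logical=[o,H,I,A,B,F,D,C,E]

Answer: o,H,I,A,B,F,D,C,E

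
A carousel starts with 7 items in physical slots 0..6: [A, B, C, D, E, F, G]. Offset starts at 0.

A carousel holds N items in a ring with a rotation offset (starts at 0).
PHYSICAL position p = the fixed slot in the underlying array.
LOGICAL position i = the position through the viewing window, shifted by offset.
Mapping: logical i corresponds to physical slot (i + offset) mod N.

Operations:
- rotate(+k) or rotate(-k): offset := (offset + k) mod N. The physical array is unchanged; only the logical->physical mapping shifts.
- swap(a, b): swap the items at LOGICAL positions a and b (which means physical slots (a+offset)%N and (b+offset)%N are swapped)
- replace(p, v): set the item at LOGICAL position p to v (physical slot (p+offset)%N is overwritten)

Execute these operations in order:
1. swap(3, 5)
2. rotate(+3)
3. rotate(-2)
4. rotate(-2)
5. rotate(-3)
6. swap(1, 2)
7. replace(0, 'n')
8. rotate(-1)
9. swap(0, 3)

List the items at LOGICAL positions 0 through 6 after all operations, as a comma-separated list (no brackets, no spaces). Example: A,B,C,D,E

After op 1 (swap(3, 5)): offset=0, physical=[A,B,C,F,E,D,G], logical=[A,B,C,F,E,D,G]
After op 2 (rotate(+3)): offset=3, physical=[A,B,C,F,E,D,G], logical=[F,E,D,G,A,B,C]
After op 3 (rotate(-2)): offset=1, physical=[A,B,C,F,E,D,G], logical=[B,C,F,E,D,G,A]
After op 4 (rotate(-2)): offset=6, physical=[A,B,C,F,E,D,G], logical=[G,A,B,C,F,E,D]
After op 5 (rotate(-3)): offset=3, physical=[A,B,C,F,E,D,G], logical=[F,E,D,G,A,B,C]
After op 6 (swap(1, 2)): offset=3, physical=[A,B,C,F,D,E,G], logical=[F,D,E,G,A,B,C]
After op 7 (replace(0, 'n')): offset=3, physical=[A,B,C,n,D,E,G], logical=[n,D,E,G,A,B,C]
After op 8 (rotate(-1)): offset=2, physical=[A,B,C,n,D,E,G], logical=[C,n,D,E,G,A,B]
After op 9 (swap(0, 3)): offset=2, physical=[A,B,E,n,D,C,G], logical=[E,n,D,C,G,A,B]

Answer: E,n,D,C,G,A,B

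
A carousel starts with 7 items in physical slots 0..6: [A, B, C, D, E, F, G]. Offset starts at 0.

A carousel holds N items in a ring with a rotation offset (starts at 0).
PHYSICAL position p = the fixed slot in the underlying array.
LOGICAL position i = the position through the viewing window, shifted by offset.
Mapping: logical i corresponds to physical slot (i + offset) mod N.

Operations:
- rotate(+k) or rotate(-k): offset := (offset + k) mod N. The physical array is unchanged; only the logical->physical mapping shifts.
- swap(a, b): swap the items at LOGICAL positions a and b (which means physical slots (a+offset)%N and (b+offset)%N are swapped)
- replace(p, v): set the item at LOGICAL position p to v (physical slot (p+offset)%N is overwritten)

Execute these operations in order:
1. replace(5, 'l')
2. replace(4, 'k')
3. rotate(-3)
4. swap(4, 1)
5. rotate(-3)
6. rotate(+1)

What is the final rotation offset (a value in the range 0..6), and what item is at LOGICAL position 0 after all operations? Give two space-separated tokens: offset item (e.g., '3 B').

Answer: 2 C

Derivation:
After op 1 (replace(5, 'l')): offset=0, physical=[A,B,C,D,E,l,G], logical=[A,B,C,D,E,l,G]
After op 2 (replace(4, 'k')): offset=0, physical=[A,B,C,D,k,l,G], logical=[A,B,C,D,k,l,G]
After op 3 (rotate(-3)): offset=4, physical=[A,B,C,D,k,l,G], logical=[k,l,G,A,B,C,D]
After op 4 (swap(4, 1)): offset=4, physical=[A,l,C,D,k,B,G], logical=[k,B,G,A,l,C,D]
After op 5 (rotate(-3)): offset=1, physical=[A,l,C,D,k,B,G], logical=[l,C,D,k,B,G,A]
After op 6 (rotate(+1)): offset=2, physical=[A,l,C,D,k,B,G], logical=[C,D,k,B,G,A,l]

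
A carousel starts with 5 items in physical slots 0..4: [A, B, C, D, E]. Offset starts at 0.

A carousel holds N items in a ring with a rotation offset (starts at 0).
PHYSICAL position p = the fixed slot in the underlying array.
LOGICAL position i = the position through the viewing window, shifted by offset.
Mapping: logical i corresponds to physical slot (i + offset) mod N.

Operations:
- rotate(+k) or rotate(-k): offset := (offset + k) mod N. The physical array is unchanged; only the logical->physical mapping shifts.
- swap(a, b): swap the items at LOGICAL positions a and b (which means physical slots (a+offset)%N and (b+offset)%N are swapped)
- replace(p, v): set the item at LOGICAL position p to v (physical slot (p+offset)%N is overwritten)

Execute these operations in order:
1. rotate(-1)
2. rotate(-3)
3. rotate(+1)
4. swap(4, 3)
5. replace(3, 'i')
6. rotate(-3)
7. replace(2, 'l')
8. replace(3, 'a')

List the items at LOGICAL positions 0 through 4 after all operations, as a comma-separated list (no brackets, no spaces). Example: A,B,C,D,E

Answer: E,i,l,a,D

Derivation:
After op 1 (rotate(-1)): offset=4, physical=[A,B,C,D,E], logical=[E,A,B,C,D]
After op 2 (rotate(-3)): offset=1, physical=[A,B,C,D,E], logical=[B,C,D,E,A]
After op 3 (rotate(+1)): offset=2, physical=[A,B,C,D,E], logical=[C,D,E,A,B]
After op 4 (swap(4, 3)): offset=2, physical=[B,A,C,D,E], logical=[C,D,E,B,A]
After op 5 (replace(3, 'i')): offset=2, physical=[i,A,C,D,E], logical=[C,D,E,i,A]
After op 6 (rotate(-3)): offset=4, physical=[i,A,C,D,E], logical=[E,i,A,C,D]
After op 7 (replace(2, 'l')): offset=4, physical=[i,l,C,D,E], logical=[E,i,l,C,D]
After op 8 (replace(3, 'a')): offset=4, physical=[i,l,a,D,E], logical=[E,i,l,a,D]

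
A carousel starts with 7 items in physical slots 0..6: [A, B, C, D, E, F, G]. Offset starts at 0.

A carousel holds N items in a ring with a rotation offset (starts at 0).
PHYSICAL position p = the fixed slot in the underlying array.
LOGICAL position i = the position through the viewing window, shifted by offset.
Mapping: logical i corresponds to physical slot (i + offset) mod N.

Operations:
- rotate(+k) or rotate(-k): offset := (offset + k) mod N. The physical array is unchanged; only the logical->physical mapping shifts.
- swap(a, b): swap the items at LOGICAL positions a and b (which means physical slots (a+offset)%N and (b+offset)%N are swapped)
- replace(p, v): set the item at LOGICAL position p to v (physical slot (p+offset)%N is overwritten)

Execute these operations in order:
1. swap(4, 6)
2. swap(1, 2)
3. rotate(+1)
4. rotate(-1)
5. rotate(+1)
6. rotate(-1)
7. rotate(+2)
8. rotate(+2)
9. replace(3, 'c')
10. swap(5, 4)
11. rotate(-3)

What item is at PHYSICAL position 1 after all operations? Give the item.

Answer: B

Derivation:
After op 1 (swap(4, 6)): offset=0, physical=[A,B,C,D,G,F,E], logical=[A,B,C,D,G,F,E]
After op 2 (swap(1, 2)): offset=0, physical=[A,C,B,D,G,F,E], logical=[A,C,B,D,G,F,E]
After op 3 (rotate(+1)): offset=1, physical=[A,C,B,D,G,F,E], logical=[C,B,D,G,F,E,A]
After op 4 (rotate(-1)): offset=0, physical=[A,C,B,D,G,F,E], logical=[A,C,B,D,G,F,E]
After op 5 (rotate(+1)): offset=1, physical=[A,C,B,D,G,F,E], logical=[C,B,D,G,F,E,A]
After op 6 (rotate(-1)): offset=0, physical=[A,C,B,D,G,F,E], logical=[A,C,B,D,G,F,E]
After op 7 (rotate(+2)): offset=2, physical=[A,C,B,D,G,F,E], logical=[B,D,G,F,E,A,C]
After op 8 (rotate(+2)): offset=4, physical=[A,C,B,D,G,F,E], logical=[G,F,E,A,C,B,D]
After op 9 (replace(3, 'c')): offset=4, physical=[c,C,B,D,G,F,E], logical=[G,F,E,c,C,B,D]
After op 10 (swap(5, 4)): offset=4, physical=[c,B,C,D,G,F,E], logical=[G,F,E,c,B,C,D]
After op 11 (rotate(-3)): offset=1, physical=[c,B,C,D,G,F,E], logical=[B,C,D,G,F,E,c]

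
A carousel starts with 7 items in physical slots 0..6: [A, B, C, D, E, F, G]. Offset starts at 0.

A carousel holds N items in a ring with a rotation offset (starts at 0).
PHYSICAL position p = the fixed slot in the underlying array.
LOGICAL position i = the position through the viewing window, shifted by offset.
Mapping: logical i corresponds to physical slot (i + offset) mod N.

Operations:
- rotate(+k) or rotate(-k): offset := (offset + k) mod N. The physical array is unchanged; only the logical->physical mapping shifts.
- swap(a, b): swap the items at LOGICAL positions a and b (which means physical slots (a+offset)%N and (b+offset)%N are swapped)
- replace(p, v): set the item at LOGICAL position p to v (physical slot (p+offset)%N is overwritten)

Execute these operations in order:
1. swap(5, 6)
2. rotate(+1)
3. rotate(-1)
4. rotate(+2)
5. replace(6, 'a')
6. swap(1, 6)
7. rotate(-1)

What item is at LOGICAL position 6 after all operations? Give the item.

After op 1 (swap(5, 6)): offset=0, physical=[A,B,C,D,E,G,F], logical=[A,B,C,D,E,G,F]
After op 2 (rotate(+1)): offset=1, physical=[A,B,C,D,E,G,F], logical=[B,C,D,E,G,F,A]
After op 3 (rotate(-1)): offset=0, physical=[A,B,C,D,E,G,F], logical=[A,B,C,D,E,G,F]
After op 4 (rotate(+2)): offset=2, physical=[A,B,C,D,E,G,F], logical=[C,D,E,G,F,A,B]
After op 5 (replace(6, 'a')): offset=2, physical=[A,a,C,D,E,G,F], logical=[C,D,E,G,F,A,a]
After op 6 (swap(1, 6)): offset=2, physical=[A,D,C,a,E,G,F], logical=[C,a,E,G,F,A,D]
After op 7 (rotate(-1)): offset=1, physical=[A,D,C,a,E,G,F], logical=[D,C,a,E,G,F,A]

Answer: A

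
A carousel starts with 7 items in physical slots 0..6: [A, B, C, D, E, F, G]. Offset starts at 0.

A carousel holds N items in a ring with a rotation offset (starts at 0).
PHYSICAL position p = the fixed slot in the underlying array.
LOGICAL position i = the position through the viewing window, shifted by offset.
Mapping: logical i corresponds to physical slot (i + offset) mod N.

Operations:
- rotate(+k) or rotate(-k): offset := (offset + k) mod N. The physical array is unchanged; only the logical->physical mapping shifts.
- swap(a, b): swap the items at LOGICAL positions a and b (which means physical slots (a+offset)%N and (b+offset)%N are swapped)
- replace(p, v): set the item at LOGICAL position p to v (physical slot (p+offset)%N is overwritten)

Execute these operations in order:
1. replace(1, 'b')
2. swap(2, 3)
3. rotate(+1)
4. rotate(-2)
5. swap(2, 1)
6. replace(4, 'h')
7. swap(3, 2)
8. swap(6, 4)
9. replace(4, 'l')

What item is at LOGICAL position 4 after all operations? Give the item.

After op 1 (replace(1, 'b')): offset=0, physical=[A,b,C,D,E,F,G], logical=[A,b,C,D,E,F,G]
After op 2 (swap(2, 3)): offset=0, physical=[A,b,D,C,E,F,G], logical=[A,b,D,C,E,F,G]
After op 3 (rotate(+1)): offset=1, physical=[A,b,D,C,E,F,G], logical=[b,D,C,E,F,G,A]
After op 4 (rotate(-2)): offset=6, physical=[A,b,D,C,E,F,G], logical=[G,A,b,D,C,E,F]
After op 5 (swap(2, 1)): offset=6, physical=[b,A,D,C,E,F,G], logical=[G,b,A,D,C,E,F]
After op 6 (replace(4, 'h')): offset=6, physical=[b,A,D,h,E,F,G], logical=[G,b,A,D,h,E,F]
After op 7 (swap(3, 2)): offset=6, physical=[b,D,A,h,E,F,G], logical=[G,b,D,A,h,E,F]
After op 8 (swap(6, 4)): offset=6, physical=[b,D,A,F,E,h,G], logical=[G,b,D,A,F,E,h]
After op 9 (replace(4, 'l')): offset=6, physical=[b,D,A,l,E,h,G], logical=[G,b,D,A,l,E,h]

Answer: l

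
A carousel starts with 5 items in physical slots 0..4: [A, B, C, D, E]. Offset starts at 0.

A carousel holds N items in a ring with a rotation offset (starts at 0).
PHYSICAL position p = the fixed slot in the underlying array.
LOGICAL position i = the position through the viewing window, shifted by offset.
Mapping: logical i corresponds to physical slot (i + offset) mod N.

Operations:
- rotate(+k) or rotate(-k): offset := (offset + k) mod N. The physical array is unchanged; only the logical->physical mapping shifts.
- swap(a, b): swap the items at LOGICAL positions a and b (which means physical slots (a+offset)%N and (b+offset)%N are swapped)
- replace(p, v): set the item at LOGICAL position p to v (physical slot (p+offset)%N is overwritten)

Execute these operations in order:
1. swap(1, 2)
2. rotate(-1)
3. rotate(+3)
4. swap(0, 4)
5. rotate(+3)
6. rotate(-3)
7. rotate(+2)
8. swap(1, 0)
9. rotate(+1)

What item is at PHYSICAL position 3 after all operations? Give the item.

After op 1 (swap(1, 2)): offset=0, physical=[A,C,B,D,E], logical=[A,C,B,D,E]
After op 2 (rotate(-1)): offset=4, physical=[A,C,B,D,E], logical=[E,A,C,B,D]
After op 3 (rotate(+3)): offset=2, physical=[A,C,B,D,E], logical=[B,D,E,A,C]
After op 4 (swap(0, 4)): offset=2, physical=[A,B,C,D,E], logical=[C,D,E,A,B]
After op 5 (rotate(+3)): offset=0, physical=[A,B,C,D,E], logical=[A,B,C,D,E]
After op 6 (rotate(-3)): offset=2, physical=[A,B,C,D,E], logical=[C,D,E,A,B]
After op 7 (rotate(+2)): offset=4, physical=[A,B,C,D,E], logical=[E,A,B,C,D]
After op 8 (swap(1, 0)): offset=4, physical=[E,B,C,D,A], logical=[A,E,B,C,D]
After op 9 (rotate(+1)): offset=0, physical=[E,B,C,D,A], logical=[E,B,C,D,A]

Answer: D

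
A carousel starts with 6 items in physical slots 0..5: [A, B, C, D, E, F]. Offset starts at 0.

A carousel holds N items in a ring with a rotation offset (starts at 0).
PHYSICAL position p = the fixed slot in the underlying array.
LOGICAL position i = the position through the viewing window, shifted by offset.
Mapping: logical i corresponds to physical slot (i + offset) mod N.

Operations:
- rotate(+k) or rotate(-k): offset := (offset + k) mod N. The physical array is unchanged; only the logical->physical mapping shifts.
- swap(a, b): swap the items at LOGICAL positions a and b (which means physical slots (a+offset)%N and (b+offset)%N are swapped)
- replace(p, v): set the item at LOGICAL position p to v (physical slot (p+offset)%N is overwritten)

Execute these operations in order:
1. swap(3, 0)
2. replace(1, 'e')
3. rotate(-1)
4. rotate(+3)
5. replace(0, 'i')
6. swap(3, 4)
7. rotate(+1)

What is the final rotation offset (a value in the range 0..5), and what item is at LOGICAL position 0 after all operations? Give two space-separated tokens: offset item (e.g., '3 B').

Answer: 3 A

Derivation:
After op 1 (swap(3, 0)): offset=0, physical=[D,B,C,A,E,F], logical=[D,B,C,A,E,F]
After op 2 (replace(1, 'e')): offset=0, physical=[D,e,C,A,E,F], logical=[D,e,C,A,E,F]
After op 3 (rotate(-1)): offset=5, physical=[D,e,C,A,E,F], logical=[F,D,e,C,A,E]
After op 4 (rotate(+3)): offset=2, physical=[D,e,C,A,E,F], logical=[C,A,E,F,D,e]
After op 5 (replace(0, 'i')): offset=2, physical=[D,e,i,A,E,F], logical=[i,A,E,F,D,e]
After op 6 (swap(3, 4)): offset=2, physical=[F,e,i,A,E,D], logical=[i,A,E,D,F,e]
After op 7 (rotate(+1)): offset=3, physical=[F,e,i,A,E,D], logical=[A,E,D,F,e,i]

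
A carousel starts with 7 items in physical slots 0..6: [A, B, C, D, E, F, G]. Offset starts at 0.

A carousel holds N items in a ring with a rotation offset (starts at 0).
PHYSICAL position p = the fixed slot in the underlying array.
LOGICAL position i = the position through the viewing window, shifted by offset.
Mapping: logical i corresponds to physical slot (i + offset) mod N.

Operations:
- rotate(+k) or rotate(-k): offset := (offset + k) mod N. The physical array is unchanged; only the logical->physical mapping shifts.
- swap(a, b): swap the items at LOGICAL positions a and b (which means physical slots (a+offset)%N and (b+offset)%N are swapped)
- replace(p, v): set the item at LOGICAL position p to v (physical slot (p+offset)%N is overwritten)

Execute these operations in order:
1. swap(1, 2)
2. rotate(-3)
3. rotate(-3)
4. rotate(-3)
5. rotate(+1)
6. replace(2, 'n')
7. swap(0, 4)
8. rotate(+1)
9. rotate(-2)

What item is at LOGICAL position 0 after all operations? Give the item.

After op 1 (swap(1, 2)): offset=0, physical=[A,C,B,D,E,F,G], logical=[A,C,B,D,E,F,G]
After op 2 (rotate(-3)): offset=4, physical=[A,C,B,D,E,F,G], logical=[E,F,G,A,C,B,D]
After op 3 (rotate(-3)): offset=1, physical=[A,C,B,D,E,F,G], logical=[C,B,D,E,F,G,A]
After op 4 (rotate(-3)): offset=5, physical=[A,C,B,D,E,F,G], logical=[F,G,A,C,B,D,E]
After op 5 (rotate(+1)): offset=6, physical=[A,C,B,D,E,F,G], logical=[G,A,C,B,D,E,F]
After op 6 (replace(2, 'n')): offset=6, physical=[A,n,B,D,E,F,G], logical=[G,A,n,B,D,E,F]
After op 7 (swap(0, 4)): offset=6, physical=[A,n,B,G,E,F,D], logical=[D,A,n,B,G,E,F]
After op 8 (rotate(+1)): offset=0, physical=[A,n,B,G,E,F,D], logical=[A,n,B,G,E,F,D]
After op 9 (rotate(-2)): offset=5, physical=[A,n,B,G,E,F,D], logical=[F,D,A,n,B,G,E]

Answer: F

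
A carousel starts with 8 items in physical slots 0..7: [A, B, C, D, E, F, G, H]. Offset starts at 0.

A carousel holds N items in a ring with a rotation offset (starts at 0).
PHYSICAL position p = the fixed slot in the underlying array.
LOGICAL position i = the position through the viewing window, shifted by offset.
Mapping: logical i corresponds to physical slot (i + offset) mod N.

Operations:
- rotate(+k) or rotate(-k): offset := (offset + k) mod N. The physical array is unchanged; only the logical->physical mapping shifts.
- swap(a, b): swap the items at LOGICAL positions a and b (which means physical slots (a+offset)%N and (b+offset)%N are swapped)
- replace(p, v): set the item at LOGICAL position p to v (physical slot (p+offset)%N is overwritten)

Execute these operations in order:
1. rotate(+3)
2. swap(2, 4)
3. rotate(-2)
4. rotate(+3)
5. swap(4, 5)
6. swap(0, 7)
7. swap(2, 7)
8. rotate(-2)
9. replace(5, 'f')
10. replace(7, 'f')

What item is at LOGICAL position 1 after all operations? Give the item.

After op 1 (rotate(+3)): offset=3, physical=[A,B,C,D,E,F,G,H], logical=[D,E,F,G,H,A,B,C]
After op 2 (swap(2, 4)): offset=3, physical=[A,B,C,D,E,H,G,F], logical=[D,E,H,G,F,A,B,C]
After op 3 (rotate(-2)): offset=1, physical=[A,B,C,D,E,H,G,F], logical=[B,C,D,E,H,G,F,A]
After op 4 (rotate(+3)): offset=4, physical=[A,B,C,D,E,H,G,F], logical=[E,H,G,F,A,B,C,D]
After op 5 (swap(4, 5)): offset=4, physical=[B,A,C,D,E,H,G,F], logical=[E,H,G,F,B,A,C,D]
After op 6 (swap(0, 7)): offset=4, physical=[B,A,C,E,D,H,G,F], logical=[D,H,G,F,B,A,C,E]
After op 7 (swap(2, 7)): offset=4, physical=[B,A,C,G,D,H,E,F], logical=[D,H,E,F,B,A,C,G]
After op 8 (rotate(-2)): offset=2, physical=[B,A,C,G,D,H,E,F], logical=[C,G,D,H,E,F,B,A]
After op 9 (replace(5, 'f')): offset=2, physical=[B,A,C,G,D,H,E,f], logical=[C,G,D,H,E,f,B,A]
After op 10 (replace(7, 'f')): offset=2, physical=[B,f,C,G,D,H,E,f], logical=[C,G,D,H,E,f,B,f]

Answer: G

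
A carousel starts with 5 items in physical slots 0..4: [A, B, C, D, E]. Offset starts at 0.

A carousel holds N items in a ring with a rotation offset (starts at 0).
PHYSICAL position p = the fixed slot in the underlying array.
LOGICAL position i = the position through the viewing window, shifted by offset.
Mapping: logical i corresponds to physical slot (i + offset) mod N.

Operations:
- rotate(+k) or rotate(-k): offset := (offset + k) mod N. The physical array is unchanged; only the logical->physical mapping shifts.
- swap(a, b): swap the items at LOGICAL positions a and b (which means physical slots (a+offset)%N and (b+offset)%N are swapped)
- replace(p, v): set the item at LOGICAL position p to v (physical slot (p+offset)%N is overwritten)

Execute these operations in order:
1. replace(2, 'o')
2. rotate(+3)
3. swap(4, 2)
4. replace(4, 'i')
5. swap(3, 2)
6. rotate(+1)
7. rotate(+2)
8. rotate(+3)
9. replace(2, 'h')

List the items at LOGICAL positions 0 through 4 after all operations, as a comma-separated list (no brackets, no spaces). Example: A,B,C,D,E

After op 1 (replace(2, 'o')): offset=0, physical=[A,B,o,D,E], logical=[A,B,o,D,E]
After op 2 (rotate(+3)): offset=3, physical=[A,B,o,D,E], logical=[D,E,A,B,o]
After op 3 (swap(4, 2)): offset=3, physical=[o,B,A,D,E], logical=[D,E,o,B,A]
After op 4 (replace(4, 'i')): offset=3, physical=[o,B,i,D,E], logical=[D,E,o,B,i]
After op 5 (swap(3, 2)): offset=3, physical=[B,o,i,D,E], logical=[D,E,B,o,i]
After op 6 (rotate(+1)): offset=4, physical=[B,o,i,D,E], logical=[E,B,o,i,D]
After op 7 (rotate(+2)): offset=1, physical=[B,o,i,D,E], logical=[o,i,D,E,B]
After op 8 (rotate(+3)): offset=4, physical=[B,o,i,D,E], logical=[E,B,o,i,D]
After op 9 (replace(2, 'h')): offset=4, physical=[B,h,i,D,E], logical=[E,B,h,i,D]

Answer: E,B,h,i,D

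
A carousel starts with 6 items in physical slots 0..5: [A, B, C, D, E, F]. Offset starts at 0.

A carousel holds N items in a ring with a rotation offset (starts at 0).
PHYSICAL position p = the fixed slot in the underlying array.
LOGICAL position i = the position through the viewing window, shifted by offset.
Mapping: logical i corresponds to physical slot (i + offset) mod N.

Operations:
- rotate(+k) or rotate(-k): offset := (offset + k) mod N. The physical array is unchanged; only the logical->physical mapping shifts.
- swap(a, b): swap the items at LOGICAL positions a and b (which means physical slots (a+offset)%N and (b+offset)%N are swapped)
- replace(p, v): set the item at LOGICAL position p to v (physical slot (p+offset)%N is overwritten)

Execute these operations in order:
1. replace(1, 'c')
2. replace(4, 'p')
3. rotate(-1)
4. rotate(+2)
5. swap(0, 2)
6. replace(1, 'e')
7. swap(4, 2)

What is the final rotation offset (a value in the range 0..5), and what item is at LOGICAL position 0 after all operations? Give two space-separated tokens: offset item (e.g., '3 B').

Answer: 1 D

Derivation:
After op 1 (replace(1, 'c')): offset=0, physical=[A,c,C,D,E,F], logical=[A,c,C,D,E,F]
After op 2 (replace(4, 'p')): offset=0, physical=[A,c,C,D,p,F], logical=[A,c,C,D,p,F]
After op 3 (rotate(-1)): offset=5, physical=[A,c,C,D,p,F], logical=[F,A,c,C,D,p]
After op 4 (rotate(+2)): offset=1, physical=[A,c,C,D,p,F], logical=[c,C,D,p,F,A]
After op 5 (swap(0, 2)): offset=1, physical=[A,D,C,c,p,F], logical=[D,C,c,p,F,A]
After op 6 (replace(1, 'e')): offset=1, physical=[A,D,e,c,p,F], logical=[D,e,c,p,F,A]
After op 7 (swap(4, 2)): offset=1, physical=[A,D,e,F,p,c], logical=[D,e,F,p,c,A]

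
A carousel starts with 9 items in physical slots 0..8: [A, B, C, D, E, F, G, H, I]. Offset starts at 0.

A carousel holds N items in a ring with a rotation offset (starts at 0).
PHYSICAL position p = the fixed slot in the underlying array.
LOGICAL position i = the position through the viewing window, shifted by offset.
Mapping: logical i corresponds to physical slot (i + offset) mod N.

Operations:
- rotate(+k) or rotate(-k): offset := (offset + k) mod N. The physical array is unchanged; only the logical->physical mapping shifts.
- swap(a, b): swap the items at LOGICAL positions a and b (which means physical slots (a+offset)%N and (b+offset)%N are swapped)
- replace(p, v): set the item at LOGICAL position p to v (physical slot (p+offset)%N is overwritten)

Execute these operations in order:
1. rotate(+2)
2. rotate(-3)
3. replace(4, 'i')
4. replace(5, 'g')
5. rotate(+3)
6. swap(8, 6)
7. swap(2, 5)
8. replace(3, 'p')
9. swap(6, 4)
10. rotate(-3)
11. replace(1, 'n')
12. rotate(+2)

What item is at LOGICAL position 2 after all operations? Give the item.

Answer: i

Derivation:
After op 1 (rotate(+2)): offset=2, physical=[A,B,C,D,E,F,G,H,I], logical=[C,D,E,F,G,H,I,A,B]
After op 2 (rotate(-3)): offset=8, physical=[A,B,C,D,E,F,G,H,I], logical=[I,A,B,C,D,E,F,G,H]
After op 3 (replace(4, 'i')): offset=8, physical=[A,B,C,i,E,F,G,H,I], logical=[I,A,B,C,i,E,F,G,H]
After op 4 (replace(5, 'g')): offset=8, physical=[A,B,C,i,g,F,G,H,I], logical=[I,A,B,C,i,g,F,G,H]
After op 5 (rotate(+3)): offset=2, physical=[A,B,C,i,g,F,G,H,I], logical=[C,i,g,F,G,H,I,A,B]
After op 6 (swap(8, 6)): offset=2, physical=[A,I,C,i,g,F,G,H,B], logical=[C,i,g,F,G,H,B,A,I]
After op 7 (swap(2, 5)): offset=2, physical=[A,I,C,i,H,F,G,g,B], logical=[C,i,H,F,G,g,B,A,I]
After op 8 (replace(3, 'p')): offset=2, physical=[A,I,C,i,H,p,G,g,B], logical=[C,i,H,p,G,g,B,A,I]
After op 9 (swap(6, 4)): offset=2, physical=[A,I,C,i,H,p,B,g,G], logical=[C,i,H,p,B,g,G,A,I]
After op 10 (rotate(-3)): offset=8, physical=[A,I,C,i,H,p,B,g,G], logical=[G,A,I,C,i,H,p,B,g]
After op 11 (replace(1, 'n')): offset=8, physical=[n,I,C,i,H,p,B,g,G], logical=[G,n,I,C,i,H,p,B,g]
After op 12 (rotate(+2)): offset=1, physical=[n,I,C,i,H,p,B,g,G], logical=[I,C,i,H,p,B,g,G,n]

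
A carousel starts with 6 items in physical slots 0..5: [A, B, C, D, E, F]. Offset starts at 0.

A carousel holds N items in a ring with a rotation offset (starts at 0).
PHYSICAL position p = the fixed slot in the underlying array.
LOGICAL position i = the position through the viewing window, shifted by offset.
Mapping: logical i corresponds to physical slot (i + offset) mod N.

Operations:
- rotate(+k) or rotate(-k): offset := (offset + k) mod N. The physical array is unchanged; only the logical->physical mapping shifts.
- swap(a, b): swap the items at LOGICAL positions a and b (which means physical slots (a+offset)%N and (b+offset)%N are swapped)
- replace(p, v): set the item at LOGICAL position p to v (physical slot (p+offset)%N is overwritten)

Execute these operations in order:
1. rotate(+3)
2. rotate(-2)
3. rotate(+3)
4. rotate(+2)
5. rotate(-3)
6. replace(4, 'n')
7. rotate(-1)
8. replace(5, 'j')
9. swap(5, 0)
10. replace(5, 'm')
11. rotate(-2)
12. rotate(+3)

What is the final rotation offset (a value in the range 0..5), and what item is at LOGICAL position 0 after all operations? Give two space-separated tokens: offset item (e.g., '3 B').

After op 1 (rotate(+3)): offset=3, physical=[A,B,C,D,E,F], logical=[D,E,F,A,B,C]
After op 2 (rotate(-2)): offset=1, physical=[A,B,C,D,E,F], logical=[B,C,D,E,F,A]
After op 3 (rotate(+3)): offset=4, physical=[A,B,C,D,E,F], logical=[E,F,A,B,C,D]
After op 4 (rotate(+2)): offset=0, physical=[A,B,C,D,E,F], logical=[A,B,C,D,E,F]
After op 5 (rotate(-3)): offset=3, physical=[A,B,C,D,E,F], logical=[D,E,F,A,B,C]
After op 6 (replace(4, 'n')): offset=3, physical=[A,n,C,D,E,F], logical=[D,E,F,A,n,C]
After op 7 (rotate(-1)): offset=2, physical=[A,n,C,D,E,F], logical=[C,D,E,F,A,n]
After op 8 (replace(5, 'j')): offset=2, physical=[A,j,C,D,E,F], logical=[C,D,E,F,A,j]
After op 9 (swap(5, 0)): offset=2, physical=[A,C,j,D,E,F], logical=[j,D,E,F,A,C]
After op 10 (replace(5, 'm')): offset=2, physical=[A,m,j,D,E,F], logical=[j,D,E,F,A,m]
After op 11 (rotate(-2)): offset=0, physical=[A,m,j,D,E,F], logical=[A,m,j,D,E,F]
After op 12 (rotate(+3)): offset=3, physical=[A,m,j,D,E,F], logical=[D,E,F,A,m,j]

Answer: 3 D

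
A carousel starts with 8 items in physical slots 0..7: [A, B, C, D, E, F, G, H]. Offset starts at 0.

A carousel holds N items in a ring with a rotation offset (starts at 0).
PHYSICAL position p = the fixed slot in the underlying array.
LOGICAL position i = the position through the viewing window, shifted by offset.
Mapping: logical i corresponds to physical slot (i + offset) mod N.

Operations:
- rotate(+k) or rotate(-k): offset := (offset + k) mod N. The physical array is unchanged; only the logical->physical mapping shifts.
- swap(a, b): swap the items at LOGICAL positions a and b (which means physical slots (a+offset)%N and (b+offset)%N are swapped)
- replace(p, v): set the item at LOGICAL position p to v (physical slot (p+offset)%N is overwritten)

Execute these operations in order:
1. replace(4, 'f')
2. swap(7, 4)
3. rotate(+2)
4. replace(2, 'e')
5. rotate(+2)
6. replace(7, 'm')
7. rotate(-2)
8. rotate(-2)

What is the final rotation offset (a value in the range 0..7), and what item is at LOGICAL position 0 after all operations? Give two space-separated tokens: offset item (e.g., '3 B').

After op 1 (replace(4, 'f')): offset=0, physical=[A,B,C,D,f,F,G,H], logical=[A,B,C,D,f,F,G,H]
After op 2 (swap(7, 4)): offset=0, physical=[A,B,C,D,H,F,G,f], logical=[A,B,C,D,H,F,G,f]
After op 3 (rotate(+2)): offset=2, physical=[A,B,C,D,H,F,G,f], logical=[C,D,H,F,G,f,A,B]
After op 4 (replace(2, 'e')): offset=2, physical=[A,B,C,D,e,F,G,f], logical=[C,D,e,F,G,f,A,B]
After op 5 (rotate(+2)): offset=4, physical=[A,B,C,D,e,F,G,f], logical=[e,F,G,f,A,B,C,D]
After op 6 (replace(7, 'm')): offset=4, physical=[A,B,C,m,e,F,G,f], logical=[e,F,G,f,A,B,C,m]
After op 7 (rotate(-2)): offset=2, physical=[A,B,C,m,e,F,G,f], logical=[C,m,e,F,G,f,A,B]
After op 8 (rotate(-2)): offset=0, physical=[A,B,C,m,e,F,G,f], logical=[A,B,C,m,e,F,G,f]

Answer: 0 A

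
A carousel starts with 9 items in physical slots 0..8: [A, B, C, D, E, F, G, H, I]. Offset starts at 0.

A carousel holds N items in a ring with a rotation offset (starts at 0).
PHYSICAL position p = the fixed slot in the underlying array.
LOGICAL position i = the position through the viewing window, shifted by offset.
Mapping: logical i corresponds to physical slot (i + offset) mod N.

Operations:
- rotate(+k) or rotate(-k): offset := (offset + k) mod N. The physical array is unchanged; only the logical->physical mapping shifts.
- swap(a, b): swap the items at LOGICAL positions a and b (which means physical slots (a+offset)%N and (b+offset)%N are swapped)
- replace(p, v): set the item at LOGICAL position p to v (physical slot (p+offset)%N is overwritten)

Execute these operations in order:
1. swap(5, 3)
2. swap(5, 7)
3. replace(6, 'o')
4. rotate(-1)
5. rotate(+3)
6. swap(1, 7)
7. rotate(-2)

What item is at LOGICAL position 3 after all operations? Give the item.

Answer: A

Derivation:
After op 1 (swap(5, 3)): offset=0, physical=[A,B,C,F,E,D,G,H,I], logical=[A,B,C,F,E,D,G,H,I]
After op 2 (swap(5, 7)): offset=0, physical=[A,B,C,F,E,H,G,D,I], logical=[A,B,C,F,E,H,G,D,I]
After op 3 (replace(6, 'o')): offset=0, physical=[A,B,C,F,E,H,o,D,I], logical=[A,B,C,F,E,H,o,D,I]
After op 4 (rotate(-1)): offset=8, physical=[A,B,C,F,E,H,o,D,I], logical=[I,A,B,C,F,E,H,o,D]
After op 5 (rotate(+3)): offset=2, physical=[A,B,C,F,E,H,o,D,I], logical=[C,F,E,H,o,D,I,A,B]
After op 6 (swap(1, 7)): offset=2, physical=[F,B,C,A,E,H,o,D,I], logical=[C,A,E,H,o,D,I,F,B]
After op 7 (rotate(-2)): offset=0, physical=[F,B,C,A,E,H,o,D,I], logical=[F,B,C,A,E,H,o,D,I]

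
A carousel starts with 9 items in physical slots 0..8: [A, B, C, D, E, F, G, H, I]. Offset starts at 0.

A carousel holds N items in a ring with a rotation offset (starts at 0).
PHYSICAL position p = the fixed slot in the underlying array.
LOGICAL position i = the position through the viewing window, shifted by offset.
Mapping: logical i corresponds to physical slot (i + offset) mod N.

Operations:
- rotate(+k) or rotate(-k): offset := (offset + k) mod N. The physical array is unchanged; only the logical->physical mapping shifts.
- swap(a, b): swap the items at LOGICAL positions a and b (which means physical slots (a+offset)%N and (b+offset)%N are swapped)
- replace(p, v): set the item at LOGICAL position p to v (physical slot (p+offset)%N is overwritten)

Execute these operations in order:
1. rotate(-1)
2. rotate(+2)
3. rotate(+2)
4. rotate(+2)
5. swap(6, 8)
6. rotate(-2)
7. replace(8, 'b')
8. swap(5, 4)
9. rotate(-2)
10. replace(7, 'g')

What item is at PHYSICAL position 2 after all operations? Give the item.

Answer: b

Derivation:
After op 1 (rotate(-1)): offset=8, physical=[A,B,C,D,E,F,G,H,I], logical=[I,A,B,C,D,E,F,G,H]
After op 2 (rotate(+2)): offset=1, physical=[A,B,C,D,E,F,G,H,I], logical=[B,C,D,E,F,G,H,I,A]
After op 3 (rotate(+2)): offset=3, physical=[A,B,C,D,E,F,G,H,I], logical=[D,E,F,G,H,I,A,B,C]
After op 4 (rotate(+2)): offset=5, physical=[A,B,C,D,E,F,G,H,I], logical=[F,G,H,I,A,B,C,D,E]
After op 5 (swap(6, 8)): offset=5, physical=[A,B,E,D,C,F,G,H,I], logical=[F,G,H,I,A,B,E,D,C]
After op 6 (rotate(-2)): offset=3, physical=[A,B,E,D,C,F,G,H,I], logical=[D,C,F,G,H,I,A,B,E]
After op 7 (replace(8, 'b')): offset=3, physical=[A,B,b,D,C,F,G,H,I], logical=[D,C,F,G,H,I,A,B,b]
After op 8 (swap(5, 4)): offset=3, physical=[A,B,b,D,C,F,G,I,H], logical=[D,C,F,G,I,H,A,B,b]
After op 9 (rotate(-2)): offset=1, physical=[A,B,b,D,C,F,G,I,H], logical=[B,b,D,C,F,G,I,H,A]
After op 10 (replace(7, 'g')): offset=1, physical=[A,B,b,D,C,F,G,I,g], logical=[B,b,D,C,F,G,I,g,A]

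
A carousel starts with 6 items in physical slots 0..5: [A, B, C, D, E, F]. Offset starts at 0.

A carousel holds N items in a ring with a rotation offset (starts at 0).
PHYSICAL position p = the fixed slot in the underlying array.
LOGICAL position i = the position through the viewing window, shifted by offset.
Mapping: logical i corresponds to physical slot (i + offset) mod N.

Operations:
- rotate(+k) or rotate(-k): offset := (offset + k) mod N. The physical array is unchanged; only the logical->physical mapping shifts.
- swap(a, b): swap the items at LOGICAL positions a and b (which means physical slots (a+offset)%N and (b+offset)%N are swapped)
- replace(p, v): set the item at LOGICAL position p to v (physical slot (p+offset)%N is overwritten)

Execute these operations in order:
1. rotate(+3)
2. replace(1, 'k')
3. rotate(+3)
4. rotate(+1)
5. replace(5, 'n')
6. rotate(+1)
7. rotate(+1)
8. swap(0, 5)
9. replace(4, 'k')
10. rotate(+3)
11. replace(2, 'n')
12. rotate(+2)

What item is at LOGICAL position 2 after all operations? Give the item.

After op 1 (rotate(+3)): offset=3, physical=[A,B,C,D,E,F], logical=[D,E,F,A,B,C]
After op 2 (replace(1, 'k')): offset=3, physical=[A,B,C,D,k,F], logical=[D,k,F,A,B,C]
After op 3 (rotate(+3)): offset=0, physical=[A,B,C,D,k,F], logical=[A,B,C,D,k,F]
After op 4 (rotate(+1)): offset=1, physical=[A,B,C,D,k,F], logical=[B,C,D,k,F,A]
After op 5 (replace(5, 'n')): offset=1, physical=[n,B,C,D,k,F], logical=[B,C,D,k,F,n]
After op 6 (rotate(+1)): offset=2, physical=[n,B,C,D,k,F], logical=[C,D,k,F,n,B]
After op 7 (rotate(+1)): offset=3, physical=[n,B,C,D,k,F], logical=[D,k,F,n,B,C]
After op 8 (swap(0, 5)): offset=3, physical=[n,B,D,C,k,F], logical=[C,k,F,n,B,D]
After op 9 (replace(4, 'k')): offset=3, physical=[n,k,D,C,k,F], logical=[C,k,F,n,k,D]
After op 10 (rotate(+3)): offset=0, physical=[n,k,D,C,k,F], logical=[n,k,D,C,k,F]
After op 11 (replace(2, 'n')): offset=0, physical=[n,k,n,C,k,F], logical=[n,k,n,C,k,F]
After op 12 (rotate(+2)): offset=2, physical=[n,k,n,C,k,F], logical=[n,C,k,F,n,k]

Answer: k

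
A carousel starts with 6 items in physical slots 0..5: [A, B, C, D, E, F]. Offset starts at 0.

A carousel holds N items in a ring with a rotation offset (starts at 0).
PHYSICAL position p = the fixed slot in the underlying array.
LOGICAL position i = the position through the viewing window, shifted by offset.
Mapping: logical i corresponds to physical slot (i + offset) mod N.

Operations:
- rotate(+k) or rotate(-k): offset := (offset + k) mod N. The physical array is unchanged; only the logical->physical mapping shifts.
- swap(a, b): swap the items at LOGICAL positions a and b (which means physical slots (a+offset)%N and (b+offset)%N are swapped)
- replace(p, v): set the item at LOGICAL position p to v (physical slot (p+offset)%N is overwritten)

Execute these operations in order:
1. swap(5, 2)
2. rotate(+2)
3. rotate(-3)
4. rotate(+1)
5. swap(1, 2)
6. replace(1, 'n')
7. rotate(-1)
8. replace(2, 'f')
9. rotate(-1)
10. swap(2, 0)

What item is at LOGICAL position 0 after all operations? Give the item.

Answer: A

Derivation:
After op 1 (swap(5, 2)): offset=0, physical=[A,B,F,D,E,C], logical=[A,B,F,D,E,C]
After op 2 (rotate(+2)): offset=2, physical=[A,B,F,D,E,C], logical=[F,D,E,C,A,B]
After op 3 (rotate(-3)): offset=5, physical=[A,B,F,D,E,C], logical=[C,A,B,F,D,E]
After op 4 (rotate(+1)): offset=0, physical=[A,B,F,D,E,C], logical=[A,B,F,D,E,C]
After op 5 (swap(1, 2)): offset=0, physical=[A,F,B,D,E,C], logical=[A,F,B,D,E,C]
After op 6 (replace(1, 'n')): offset=0, physical=[A,n,B,D,E,C], logical=[A,n,B,D,E,C]
After op 7 (rotate(-1)): offset=5, physical=[A,n,B,D,E,C], logical=[C,A,n,B,D,E]
After op 8 (replace(2, 'f')): offset=5, physical=[A,f,B,D,E,C], logical=[C,A,f,B,D,E]
After op 9 (rotate(-1)): offset=4, physical=[A,f,B,D,E,C], logical=[E,C,A,f,B,D]
After op 10 (swap(2, 0)): offset=4, physical=[E,f,B,D,A,C], logical=[A,C,E,f,B,D]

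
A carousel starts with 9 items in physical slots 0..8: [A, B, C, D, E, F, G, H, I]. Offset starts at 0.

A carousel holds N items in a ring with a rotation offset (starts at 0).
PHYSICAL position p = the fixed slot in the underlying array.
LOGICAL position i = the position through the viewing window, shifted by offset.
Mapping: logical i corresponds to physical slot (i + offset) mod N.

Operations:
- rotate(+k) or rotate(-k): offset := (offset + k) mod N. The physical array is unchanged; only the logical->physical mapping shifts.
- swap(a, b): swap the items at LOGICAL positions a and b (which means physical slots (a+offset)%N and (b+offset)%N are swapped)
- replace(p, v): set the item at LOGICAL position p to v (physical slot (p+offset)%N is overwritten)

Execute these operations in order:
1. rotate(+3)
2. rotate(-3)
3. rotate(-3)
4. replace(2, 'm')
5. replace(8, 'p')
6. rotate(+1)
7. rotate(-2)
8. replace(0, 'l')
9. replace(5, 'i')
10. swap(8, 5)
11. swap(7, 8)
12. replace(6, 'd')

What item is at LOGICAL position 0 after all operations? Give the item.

After op 1 (rotate(+3)): offset=3, physical=[A,B,C,D,E,F,G,H,I], logical=[D,E,F,G,H,I,A,B,C]
After op 2 (rotate(-3)): offset=0, physical=[A,B,C,D,E,F,G,H,I], logical=[A,B,C,D,E,F,G,H,I]
After op 3 (rotate(-3)): offset=6, physical=[A,B,C,D,E,F,G,H,I], logical=[G,H,I,A,B,C,D,E,F]
After op 4 (replace(2, 'm')): offset=6, physical=[A,B,C,D,E,F,G,H,m], logical=[G,H,m,A,B,C,D,E,F]
After op 5 (replace(8, 'p')): offset=6, physical=[A,B,C,D,E,p,G,H,m], logical=[G,H,m,A,B,C,D,E,p]
After op 6 (rotate(+1)): offset=7, physical=[A,B,C,D,E,p,G,H,m], logical=[H,m,A,B,C,D,E,p,G]
After op 7 (rotate(-2)): offset=5, physical=[A,B,C,D,E,p,G,H,m], logical=[p,G,H,m,A,B,C,D,E]
After op 8 (replace(0, 'l')): offset=5, physical=[A,B,C,D,E,l,G,H,m], logical=[l,G,H,m,A,B,C,D,E]
After op 9 (replace(5, 'i')): offset=5, physical=[A,i,C,D,E,l,G,H,m], logical=[l,G,H,m,A,i,C,D,E]
After op 10 (swap(8, 5)): offset=5, physical=[A,E,C,D,i,l,G,H,m], logical=[l,G,H,m,A,E,C,D,i]
After op 11 (swap(7, 8)): offset=5, physical=[A,E,C,i,D,l,G,H,m], logical=[l,G,H,m,A,E,C,i,D]
After op 12 (replace(6, 'd')): offset=5, physical=[A,E,d,i,D,l,G,H,m], logical=[l,G,H,m,A,E,d,i,D]

Answer: l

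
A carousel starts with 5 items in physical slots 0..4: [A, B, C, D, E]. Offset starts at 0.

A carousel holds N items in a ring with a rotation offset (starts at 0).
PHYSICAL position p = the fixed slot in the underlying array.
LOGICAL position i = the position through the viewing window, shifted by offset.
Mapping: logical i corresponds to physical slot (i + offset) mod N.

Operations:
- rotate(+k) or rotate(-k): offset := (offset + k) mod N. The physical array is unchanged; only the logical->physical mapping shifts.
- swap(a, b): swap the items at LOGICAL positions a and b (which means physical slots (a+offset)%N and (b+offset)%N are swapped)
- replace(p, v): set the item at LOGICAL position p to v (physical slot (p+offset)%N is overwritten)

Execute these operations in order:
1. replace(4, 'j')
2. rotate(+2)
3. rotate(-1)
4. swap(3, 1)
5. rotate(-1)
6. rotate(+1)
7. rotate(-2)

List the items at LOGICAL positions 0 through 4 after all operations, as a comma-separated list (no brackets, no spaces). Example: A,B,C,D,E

After op 1 (replace(4, 'j')): offset=0, physical=[A,B,C,D,j], logical=[A,B,C,D,j]
After op 2 (rotate(+2)): offset=2, physical=[A,B,C,D,j], logical=[C,D,j,A,B]
After op 3 (rotate(-1)): offset=1, physical=[A,B,C,D,j], logical=[B,C,D,j,A]
After op 4 (swap(3, 1)): offset=1, physical=[A,B,j,D,C], logical=[B,j,D,C,A]
After op 5 (rotate(-1)): offset=0, physical=[A,B,j,D,C], logical=[A,B,j,D,C]
After op 6 (rotate(+1)): offset=1, physical=[A,B,j,D,C], logical=[B,j,D,C,A]
After op 7 (rotate(-2)): offset=4, physical=[A,B,j,D,C], logical=[C,A,B,j,D]

Answer: C,A,B,j,D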